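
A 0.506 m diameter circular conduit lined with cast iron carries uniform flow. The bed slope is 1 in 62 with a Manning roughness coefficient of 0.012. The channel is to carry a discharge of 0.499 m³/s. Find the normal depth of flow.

y_n = 0.386 m

Manning's equation rearranged: A R^(2/3) = nQ / (1·√S) = 0.012 × 0.499 / (√0.01613) = 0.04715.
Trying y = 0.443 m: A R^(2/3) = 0.05326 — high.
Trying y = 0.301 m: A R^(2/3) = 0.0336 — low.
Trying y = 0.386 m: A R^(2/3) = 0.04711 — matches.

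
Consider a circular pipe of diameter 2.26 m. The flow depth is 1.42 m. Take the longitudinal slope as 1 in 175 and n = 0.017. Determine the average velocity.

V = 3.31 m/s

For a circular section of diameter D = 2.26 m at depth y = 1.42 m, the central angle is θ = 2 arccos(1 − 2y/D) = 3.661 rad. Then A = (D²/8)(θ − sin θ) = 2.654 m² and P = Dθ/2 = 4.137 m.
Hydraulic radius R = A/P = 2.654/4.137 = 0.6416 m.
From Manning's equation, V = (1/n) R^(2/3) S^(1/2) = (1/0.017) × 0.6416^(2/3) × 0.005714^(1/2) = 3.31 m/s.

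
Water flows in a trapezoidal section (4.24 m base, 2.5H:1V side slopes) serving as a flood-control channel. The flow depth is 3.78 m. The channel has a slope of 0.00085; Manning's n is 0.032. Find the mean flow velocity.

With bottom width b = 4.24 m and side slope z = 2.5: A = (b + zy)y = (4.24 + 2.5×3.78)×3.78 = 51.75 m²; P = b + 2y√(1+z²) = 4.24 + 2×3.78×2.693 = 24.6 m.
Hydraulic radius R = A/P = 51.75/24.6 = 2.104 m.
From Manning's equation, V = (1/n) R^(2/3) S^(1/2) = (1/0.032) × 2.104^(2/3) × 0.00085^(1/2) = 1.5 m/s.

V = 1.5 m/s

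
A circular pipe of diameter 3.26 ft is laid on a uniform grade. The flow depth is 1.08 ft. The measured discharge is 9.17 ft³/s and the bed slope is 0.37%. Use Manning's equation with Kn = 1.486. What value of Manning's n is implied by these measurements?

For a circular section of diameter D = 3.26 ft at depth y = 1.08 ft, the central angle is θ = 2 arccos(1 − 2y/D) = 2.453 rad. Then A = (D²/8)(θ − sin θ) = 2.415 ft² and P = Dθ/2 = 3.999 ft.
Hydraulic radius R = A/P = 2.415/3.999 = 0.604 ft.
Rearranging Manning's equation: n = (1.486/Q) A R^(2/3) S^(1/2) = (1.486/9.17) × 2.415 × 0.604^(2/3) × √0.0037 = 0.017.

n = 0.017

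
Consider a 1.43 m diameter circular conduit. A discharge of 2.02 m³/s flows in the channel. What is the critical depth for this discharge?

At critical depth, Q² T / (g A³) = 1, i.e. A³/T = Q²/g = 2.02²/9.81 = 0.4159.
Trying y = 0.949 m: A³/T = 1.072 — over.
Trying y = 0.741 m: A³/T = 0.4151 — ≈ 0.4159.

y_c = 0.741 m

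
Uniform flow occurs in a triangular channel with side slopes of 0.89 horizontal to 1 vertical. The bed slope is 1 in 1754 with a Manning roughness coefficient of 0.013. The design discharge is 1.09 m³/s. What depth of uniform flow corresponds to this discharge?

Manning's equation rearranged: A R^(2/3) = nQ / (1·√S) = 0.013 × 1.09 / (√0.0005701) = 0.5935.
Trying y = 1.02 m: A R^(2/3) = 0.4502 — short.
Trying y = 1.13 m: A R^(2/3) = 0.5916 — close enough.

y_n = 1.13 m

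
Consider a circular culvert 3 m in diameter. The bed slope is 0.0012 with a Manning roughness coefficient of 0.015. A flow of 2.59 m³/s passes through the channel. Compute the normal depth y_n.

y_n = 0.891 m

Manning's equation rearranged: A R^(2/3) = nQ / (1·√S) = 0.015 × 2.59 / (√0.0012) = 1.122.
Trying y = 1.14 m: A R^(2/3) = 1.789 — over.
Trying y = 0.628 m: A R^(2/3) = 0.5603 — short.
Trying y = 0.891 m: A R^(2/3) = 1.121 — ≈ 1.122.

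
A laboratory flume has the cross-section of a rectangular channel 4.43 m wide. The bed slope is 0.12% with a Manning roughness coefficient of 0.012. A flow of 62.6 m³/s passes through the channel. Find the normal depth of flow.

Manning's equation rearranged: A R^(2/3) = nQ / (1·√S) = 0.012 × 62.6 / (√0.0012) = 21.69.
At y = 2.99 m: A R^(2/3) = 15.55 — too small.
At y = 4.95 m: A R^(2/3) = 29.12 — too large.
At y = 3.89 m: A R^(2/3) = 21.68 — matches.

y_n = 3.89 m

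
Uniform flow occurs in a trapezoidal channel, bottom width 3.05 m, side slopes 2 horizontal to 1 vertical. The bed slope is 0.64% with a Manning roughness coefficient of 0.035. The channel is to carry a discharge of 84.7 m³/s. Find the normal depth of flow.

Manning's equation rearranged: A R^(2/3) = nQ / (1·√S) = 0.035 × 84.7 / (√0.0064) = 37.06.
At y = 2.21 m: A R^(2/3) = 19.43 — too small.
At y = 3.57 m: A R^(2/3) = 56.06 — too large.
At y = 2.97 m: A R^(2/3) = 37.05 — ≈ 37.06.

y_n = 2.97 m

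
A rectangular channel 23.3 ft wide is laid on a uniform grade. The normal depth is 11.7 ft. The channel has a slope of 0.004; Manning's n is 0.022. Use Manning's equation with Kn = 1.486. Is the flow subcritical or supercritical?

Flow area A = b·y = 23.3 × 11.7 = 272.6 ft². Wetted perimeter P = b + 2y = 23.3 + 2×11.7 = 46.7 ft.
Hydraulic radius R = A/P = 272.6/46.7 = 5.837 ft.
V = (1.486/n) R^(2/3) √S = (1.486/0.022) × 5.837^(2/3) × √0.004 = 13.85 ft/s. Hydraulic depth D_h = A/T = 272.6/23.3 = 11.7 ft.
Froude number Fr = V/√(g·D_h) = 13.85/√(32.2×11.7) = 0.714, which is less than 1, so the flow is subcritical.

subcritical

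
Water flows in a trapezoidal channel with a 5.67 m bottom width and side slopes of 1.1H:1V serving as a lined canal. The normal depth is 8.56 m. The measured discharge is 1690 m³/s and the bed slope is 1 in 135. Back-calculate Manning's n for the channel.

n = 0.017

With bottom width b = 5.67 m and side slope z = 1.1: A = (b + zy)y = (5.67 + 1.1×8.56)×8.56 = 129.1 m²; P = b + 2y√(1+z²) = 5.67 + 2×8.56×1.487 = 31.12 m.
Hydraulic radius R = A/P = 129.1/31.12 = 4.15 m.
Rearranging Manning's equation: n = (1/Q) A R^(2/3) S^(1/2) = (1/1690) × 129.1 × 4.15^(2/3) × √0.007407 = 0.017.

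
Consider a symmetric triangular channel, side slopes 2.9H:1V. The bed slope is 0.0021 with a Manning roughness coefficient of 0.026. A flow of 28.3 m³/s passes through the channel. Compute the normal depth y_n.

y_n = 2.29 m

Manning's equation rearranged: A R^(2/3) = nQ / (1·√S) = 0.026 × 28.3 / (√0.0021) = 16.06.
Trying y = 2.66 m: A R^(2/3) = 23.9 — too large.
Trying y = 1.63 m: A R^(2/3) = 6.476 — too small.
Trying y = 2.29 m: A R^(2/3) = 16.03 — ≈ 16.06.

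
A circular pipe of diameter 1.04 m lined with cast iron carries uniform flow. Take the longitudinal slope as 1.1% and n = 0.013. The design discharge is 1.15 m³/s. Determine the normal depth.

Manning's equation rearranged: A R^(2/3) = nQ / (1·√S) = 0.013 × 1.15 / (√0.011) = 0.1425.
Trying y = 0.536 m: A R^(2/3) = 0.1821 — over.
Trying y = 0.34 m: A R^(2/3) = 0.07994 — short.
Trying y = 0.465 m: A R^(2/3) = 0.1425 — matches.

y_n = 0.465 m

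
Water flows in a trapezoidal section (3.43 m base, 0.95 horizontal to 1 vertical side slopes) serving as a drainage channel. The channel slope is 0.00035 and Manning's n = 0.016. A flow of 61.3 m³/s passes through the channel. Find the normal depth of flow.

Manning's equation rearranged: A R^(2/3) = nQ / (1·√S) = 0.016 × 61.3 / (√0.00035) = 52.43.
Try y = 5.31 m: A R^(2/3) = 82.65 — too large.
Try y = 3.73 m: A R^(2/3) = 39.84 — too small.
Try y = 4.27 m: A R^(2/3) = 52.45 — close enough.

y_n = 4.27 m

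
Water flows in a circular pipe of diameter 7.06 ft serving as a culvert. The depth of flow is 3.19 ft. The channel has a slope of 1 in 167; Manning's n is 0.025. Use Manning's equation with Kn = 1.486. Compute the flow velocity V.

For a circular section of diameter D = 7.06 ft at depth y = 3.19 ft, the central angle is θ = 2 arccos(1 − 2y/D) = 2.949 rad. Then A = (D²/8)(θ − sin θ) = 17.18 ft² and P = Dθ/2 = 10.41 ft.
Hydraulic radius R = A/P = 17.18/10.41 = 1.65 ft.
From Manning's equation, V = (1.486/n) R^(2/3) S^(1/2) = (1.486/0.025) × 1.65^(2/3) × 0.005988^(1/2) = 6.42 ft/s.

V = 6.42 ft/s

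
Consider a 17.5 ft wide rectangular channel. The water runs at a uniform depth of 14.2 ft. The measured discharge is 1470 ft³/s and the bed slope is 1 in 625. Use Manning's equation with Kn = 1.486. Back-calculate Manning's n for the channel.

Flow area A = b·y = 17.5 × 14.2 = 248.5 ft². Wetted perimeter P = b + 2y = 17.5 + 2×14.2 = 45.9 ft.
Hydraulic radius R = A/P = 248.5/45.9 = 5.414 ft.
Rearranging Manning's equation: n = (1.486/Q) A R^(2/3) S^(1/2) = (1.486/1470) × 248.5 × 5.414^(2/3) × √0.0016 = 0.031.

n = 0.031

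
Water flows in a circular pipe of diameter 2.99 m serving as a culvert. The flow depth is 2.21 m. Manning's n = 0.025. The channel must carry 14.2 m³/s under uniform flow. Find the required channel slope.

For a circular section of diameter D = 2.99 m at depth y = 2.21 m, the central angle is θ = 2 arccos(1 − 2y/D) = 4.139 rad. Then A = (D²/8)(θ − sin θ) = 5.564 m² and P = Dθ/2 = 6.188 m.
Hydraulic radius R = A/P = 5.564/6.188 = 0.8992 m.
From Manning's equation, S = [nQ / (1 A R^(2/3))]² = [0.025 × 14.2 / (1 × 5.564 × 0.8992^(2/3))]² = 0.00469.

S = 0.00469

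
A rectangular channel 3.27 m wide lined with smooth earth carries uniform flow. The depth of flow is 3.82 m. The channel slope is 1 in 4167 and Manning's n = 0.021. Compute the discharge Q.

Q = 10.1 m³/s

Flow area A = b·y = 3.27 × 3.82 = 12.49 m². Wetted perimeter P = b + 2y = 3.27 + 2×3.82 = 10.91 m.
Hydraulic radius R = A/P = 12.49/10.91 = 1.145 m.
Manning's equation: Q = (1/n) A R^(2/3) S^(1/2) = (1/0.021) × 12.49 × 1.145^(2/3) × 0.00024^(1/2) = 10.1 m³/s.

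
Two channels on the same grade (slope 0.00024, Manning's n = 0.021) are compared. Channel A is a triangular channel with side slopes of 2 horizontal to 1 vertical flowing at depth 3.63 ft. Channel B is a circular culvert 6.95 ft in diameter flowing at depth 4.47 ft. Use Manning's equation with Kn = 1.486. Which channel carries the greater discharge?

Channel A: For a triangular section with side slope z = 2: A = zy² = 2×3.63² = 26.35 ft²; P = 2y√(1+z²) = 2×3.63×2.236 = 16.23 ft. Hydraulic radius R = A/P = 26.35/16.23 = 1.623 ft. Q_A = (1.486/0.021)·26.35·1.623^(2/3)·√0.00024 = 39.91 ft³/s.
Channel B: For a circular section of diameter D = 6.95 ft at depth y = 4.47 ft, the central angle is θ = 2 arccos(1 − 2y/D) = 3.722 rad. Then A = (D²/8)(θ − sin θ) = 25.79 ft² and P = Dθ/2 = 12.94 ft. Hydraulic radius R = A/P = 25.79/12.94 = 1.994 ft. Q_B = (1.486/0.021)·25.79·1.994^(2/3)·√0.00024 = 44.78 ft³/s.
Q_A = 39.91 ft³/s vs Q_B = 44.78 ft³/s, so channel B carries more.

channel B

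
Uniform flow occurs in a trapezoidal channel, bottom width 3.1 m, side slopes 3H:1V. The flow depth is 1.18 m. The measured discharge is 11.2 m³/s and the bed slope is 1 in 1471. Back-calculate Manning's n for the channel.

n = 0.0149

With bottom width b = 3.1 m and side slope z = 3: A = (b + zy)y = (3.1 + 3×1.18)×1.18 = 7.835 m²; P = b + 2y√(1+z²) = 3.1 + 2×1.18×3.162 = 10.56 m.
Hydraulic radius R = A/P = 7.835/10.56 = 0.7418 m.
Rearranging Manning's equation: n = (1/Q) A R^(2/3) S^(1/2) = (1/11.2) × 7.835 × 0.7418^(2/3) × √0.0006798 = 0.0149.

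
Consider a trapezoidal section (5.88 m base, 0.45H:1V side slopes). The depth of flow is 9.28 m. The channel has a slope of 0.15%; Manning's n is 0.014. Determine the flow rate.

With bottom width b = 5.88 m and side slope z = 0.45: A = (b + zy)y = (5.88 + 0.45×9.28)×9.28 = 93.32 m²; P = b + 2y√(1+z²) = 5.88 + 2×9.28×1.097 = 26.23 m.
Hydraulic radius R = A/P = 93.32/26.23 = 3.557 m.
Manning's equation: Q = (1/n) A R^(2/3) S^(1/2) = (1/0.014) × 93.32 × 3.557^(2/3) × 0.0015^(1/2) = 602 m³/s.

Q = 602 m³/s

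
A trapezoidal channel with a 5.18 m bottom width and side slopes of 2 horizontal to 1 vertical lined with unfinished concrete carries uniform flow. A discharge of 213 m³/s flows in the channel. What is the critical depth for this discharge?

y_c = 3.62 m

At critical depth, Q² T / (g A³) = 1, i.e. A³/T = Q²/g = 213²/9.81 = 4625.
At y = 2.46 m: A³/T = 1021 — low.
At y = 4.54 m: A³/T = 11630 — high.
At y = 3.62 m: A³/T = 4623 — ≈ 4625.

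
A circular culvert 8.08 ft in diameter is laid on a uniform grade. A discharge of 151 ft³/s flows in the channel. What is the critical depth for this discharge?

At critical depth, Q² T / (g A³) = 1, i.e. A³/T = Q²/g = 151²/32.2 = 708.1.
Trying y = 2.43 ft: A³/T = 295.2 — low.
Trying y = 3.54 ft: A³/T = 1258 — high.
Trying y = 3.05 ft: A³/T = 710.2 — matches.

y_c = 3.05 ft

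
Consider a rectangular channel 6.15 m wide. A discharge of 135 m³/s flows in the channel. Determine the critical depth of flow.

y_c = 3.66 m

For a rectangular channel, critical depth y_c = (q²/g)^(1/3) where q = Q/b = 135/6.15 = 21.95 m²/s.
So y_c = (21.95²/9.81)^(1/3) = 3.66 m.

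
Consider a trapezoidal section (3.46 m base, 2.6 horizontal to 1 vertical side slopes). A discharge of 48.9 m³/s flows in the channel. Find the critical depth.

At critical depth, Q² T / (g A³) = 1, i.e. A³/T = Q²/g = 48.9²/9.81 = 243.8.
At y = 2.11 m: A³/T = 466 — over.
At y = 1.41 m: A³/T = 93.99 — short.
At y = 1.8 m: A³/T = 245.4 — close enough.

y_c = 1.8 m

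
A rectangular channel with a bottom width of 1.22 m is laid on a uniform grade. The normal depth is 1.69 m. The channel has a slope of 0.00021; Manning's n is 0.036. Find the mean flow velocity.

Flow area A = b·y = 1.22 × 1.69 = 2.062 m². Wetted perimeter P = b + 2y = 1.22 + 2×1.69 = 4.6 m.
Hydraulic radius R = A/P = 2.062/4.6 = 0.4482 m.
From Manning's equation, V = (1/n) R^(2/3) S^(1/2) = (1/0.036) × 0.4482^(2/3) × 0.00021^(1/2) = 0.236 m/s.

V = 0.236 m/s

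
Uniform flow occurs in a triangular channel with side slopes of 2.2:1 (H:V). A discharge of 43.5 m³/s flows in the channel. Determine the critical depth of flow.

y_c = 2.4 m

At critical depth, Q² T / (g A³) = 1, i.e. A³/T = Q²/g = 43.5²/9.81 = 192.9.
At y = 2.67 m: A³/T = 328.4 — over.
At y = 2.07 m: A³/T = 91.97 — short.
At y = 2.4 m: A³/T = 192.7 — matches.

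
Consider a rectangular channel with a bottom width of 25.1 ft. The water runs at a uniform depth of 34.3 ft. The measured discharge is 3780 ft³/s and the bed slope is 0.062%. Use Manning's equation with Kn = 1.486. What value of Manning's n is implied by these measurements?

n = 0.037

Flow area A = b·y = 25.1 × 34.3 = 860.9 ft². Wetted perimeter P = b + 2y = 25.1 + 2×34.3 = 93.7 ft.
Hydraulic radius R = A/P = 860.9/93.7 = 9.188 ft.
Rearranging Manning's equation: n = (1.486/Q) A R^(2/3) S^(1/2) = (1.486/3780) × 860.9 × 9.188^(2/3) × √0.00062 = 0.037.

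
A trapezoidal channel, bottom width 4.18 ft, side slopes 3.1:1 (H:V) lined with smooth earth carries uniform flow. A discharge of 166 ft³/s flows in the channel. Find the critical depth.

y_c = 2.24 ft

At critical depth, Q² T / (g A³) = 1, i.e. A³/T = Q²/g = 166²/32.2 = 855.8.
At y = 2.61 ft: A³/T = 1613 — over.
At y = 1.66 ft: A³/T = 256.4 — short.
At y = 2.24 ft: A³/T = 856.3 — ≈ 855.8.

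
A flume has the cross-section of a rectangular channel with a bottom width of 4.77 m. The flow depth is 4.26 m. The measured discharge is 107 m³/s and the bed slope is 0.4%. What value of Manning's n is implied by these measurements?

n = 0.0159

Flow area A = b·y = 4.77 × 4.26 = 20.32 m². Wetted perimeter P = b + 2y = 4.77 + 2×4.26 = 13.29 m.
Hydraulic radius R = A/P = 20.32/13.29 = 1.529 m.
Rearranging Manning's equation: n = (1/Q) A R^(2/3) S^(1/2) = (1/107) × 20.32 × 1.529^(2/3) × √0.004 = 0.0159.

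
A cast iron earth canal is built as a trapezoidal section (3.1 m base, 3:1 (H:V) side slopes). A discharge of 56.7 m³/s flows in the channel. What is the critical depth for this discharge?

y_c = 1.91 m

At critical depth, Q² T / (g A³) = 1, i.e. A³/T = Q²/g = 56.7²/9.81 = 327.7.
At y = 2.33 m: A³/T = 760.8 — high.
At y = 1.39 m: A³/T = 90.2 — low.
At y = 1.91 m: A³/T = 329.5 — close enough.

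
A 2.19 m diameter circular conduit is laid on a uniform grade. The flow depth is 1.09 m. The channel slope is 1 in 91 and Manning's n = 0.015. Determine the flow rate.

For a circular section of diameter D = 2.19 m at depth y = 1.09 m, the central angle is θ = 2 arccos(1 − 2y/D) = 3.132 rad. Then A = (D²/8)(θ − sin θ) = 1.872 m² and P = Dθ/2 = 3.43 m.
Hydraulic radius R = A/P = 1.872/3.43 = 0.5459 m.
Manning's equation: Q = (1/n) A R^(2/3) S^(1/2) = (1/0.015) × 1.872 × 0.5459^(2/3) × 0.01099^(1/2) = 8.74 m³/s.

Q = 8.74 m³/s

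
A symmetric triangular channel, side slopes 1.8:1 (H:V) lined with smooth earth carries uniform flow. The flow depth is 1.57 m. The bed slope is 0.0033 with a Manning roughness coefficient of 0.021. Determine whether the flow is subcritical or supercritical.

For a triangular section with side slope z = 1.8: A = zy² = 1.8×1.57² = 4.437 m²; P = 2y√(1+z²) = 2×1.57×2.059 = 6.466 m.
Hydraulic radius R = A/P = 4.437/6.466 = 0.6862 m.
V = (1/n) R^(2/3) √S = (1/0.021) × 0.6862^(2/3) × √0.0033 = 2.128 m/s. Hydraulic depth D_h = A/T = 4.437/5.652 = 0.785 m.
Froude number Fr = V/√(g·D_h) = 2.128/√(9.81×0.785) = 0.767, which is less than 1, so the flow is subcritical.

subcritical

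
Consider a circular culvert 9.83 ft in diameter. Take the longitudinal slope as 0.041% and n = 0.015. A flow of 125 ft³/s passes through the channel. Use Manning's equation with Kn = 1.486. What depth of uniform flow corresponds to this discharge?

y_n = 4.63 ft

Manning's equation rearranged: A R^(2/3) = nQ / (1.486·√S) = 0.015 × 125 / (1.486 × √0.00041) = 62.31.
Try y = 3.79 ft: A R^(2/3) = 43.53 — low.
Try y = 5.8 ft: A R^(2/3) = 90.49 — high.
Try y = 4.63 ft: A R^(2/3) = 62.36 — close enough.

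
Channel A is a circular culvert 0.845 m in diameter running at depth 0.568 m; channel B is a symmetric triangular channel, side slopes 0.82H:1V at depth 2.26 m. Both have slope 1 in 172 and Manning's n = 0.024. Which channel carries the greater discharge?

channel B

Channel A: For a circular section of diameter D = 0.845 m at depth y = 0.568 m, the central angle is θ = 2 arccos(1 − 2y/D) = 3.845 rad. Then A = (D²/8)(θ − sin θ) = 0.4009 m² and P = Dθ/2 = 1.624 m. Hydraulic radius R = A/P = 0.4009/1.624 = 0.2468 m. Q_A = (1/0.024)·0.4009·0.2468^(2/3)·√0.005814 = 0.5011 m³/s.
Channel B: For a triangular section with side slope z = 0.82: A = zy² = 0.82×2.26² = 4.188 m²; P = 2y√(1+z²) = 2×2.26×1.293 = 5.845 m. Hydraulic radius R = A/P = 4.188/5.845 = 0.7165 m. Q_B = (1/0.024)·4.188·0.7165^(2/3)·√0.005814 = 10.65 m³/s.
Q_A = 0.5011 m³/s vs Q_B = 10.65 m³/s, so channel B carries more.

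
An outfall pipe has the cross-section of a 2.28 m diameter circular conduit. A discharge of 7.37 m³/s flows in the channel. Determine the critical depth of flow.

y_c = 1.26 m

At critical depth, Q² T / (g A³) = 1, i.e. A³/T = Q²/g = 7.37²/9.81 = 5.537.
Trying y = 1.59 m: A³/T = 13.41 — too large.
Trying y = 1.06 m: A³/T = 2.825 — too small.
Trying y = 1.26 m: A³/T = 5.468 — ≈ 5.537.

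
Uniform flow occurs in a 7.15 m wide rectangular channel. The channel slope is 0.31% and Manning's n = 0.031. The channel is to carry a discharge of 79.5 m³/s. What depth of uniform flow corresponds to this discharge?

y_n = 4.04 m

Manning's equation rearranged: A R^(2/3) = nQ / (1·√S) = 0.031 × 79.5 / (√0.0031) = 44.26.
At y = 2.9 m: A R^(2/3) = 28.38 — low.
At y = 5.14 m: A R^(2/3) = 60.43 — high.
At y = 4.04 m: A R^(2/3) = 44.26 — ≈ 44.26.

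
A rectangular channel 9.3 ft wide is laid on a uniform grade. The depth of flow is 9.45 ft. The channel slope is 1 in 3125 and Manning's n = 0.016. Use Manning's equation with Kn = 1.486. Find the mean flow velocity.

V = 3.54 ft/s

Flow area A = b·y = 9.3 × 9.45 = 87.89 ft². Wetted perimeter P = b + 2y = 9.3 + 2×9.45 = 28.2 ft.
Hydraulic radius R = A/P = 87.89/28.2 = 3.116 ft.
From Manning's equation, V = (1.486/n) R^(2/3) S^(1/2) = (1.486/0.016) × 3.116^(2/3) × 0.00032^(1/2) = 3.54 ft/s.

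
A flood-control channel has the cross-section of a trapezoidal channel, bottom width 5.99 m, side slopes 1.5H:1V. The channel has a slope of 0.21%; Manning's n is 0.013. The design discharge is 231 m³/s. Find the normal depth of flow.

Manning's equation rearranged: A R^(2/3) = nQ / (1·√S) = 0.013 × 231 / (√0.0021) = 65.53.
Try y = 4.23 m: A R^(2/3) = 94.99 — high.
Try y = 2.57 m: A R^(2/3) = 35.45 — low.
Try y = 3.52 m: A R^(2/3) = 65.54 — matches.

y_n = 3.52 m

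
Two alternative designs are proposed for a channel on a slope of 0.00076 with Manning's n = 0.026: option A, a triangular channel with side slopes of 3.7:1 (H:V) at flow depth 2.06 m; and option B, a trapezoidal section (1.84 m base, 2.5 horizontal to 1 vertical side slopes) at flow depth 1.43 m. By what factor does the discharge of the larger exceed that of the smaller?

2.32

Channel A: For a triangular section with side slope z = 3.7: A = zy² = 3.7×2.06² = 15.7 m²; P = 2y√(1+z²) = 2×2.06×3.833 = 15.79 m. Hydraulic radius R = A/P = 15.7/15.79 = 0.9943 m. Q_A = (1/0.026)·15.7·0.9943^(2/3)·√0.00076 = 16.59 m³/s.
Channel B: With bottom width b = 1.84 m and side slope z = 2.5: A = (b + zy)y = (1.84 + 2.5×1.43)×1.43 = 7.743 m²; P = b + 2y√(1+z²) = 1.84 + 2×1.43×2.693 = 9.541 m. Hydraulic radius R = A/P = 7.743/9.541 = 0.8116 m. Q_B = (1/0.026)·7.743·0.8116^(2/3)·√0.00076 = 7.144 m³/s.
The larger discharge is 16.59 m³/s and the smaller is 7.144 m³/s; the ratio is 2.32.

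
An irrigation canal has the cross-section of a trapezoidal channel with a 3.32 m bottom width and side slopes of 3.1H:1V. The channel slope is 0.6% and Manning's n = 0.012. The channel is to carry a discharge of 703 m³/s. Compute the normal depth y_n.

y_n = 4.07 m

Manning's equation rearranged: A R^(2/3) = nQ / (1·√S) = 0.012 × 703 / (√0.006) = 108.9.
Trying y = 4.62 m: A R^(2/3) = 147.7 — too large.
Trying y = 4.07 m: A R^(2/3) = 108.9 — ≈ 108.9.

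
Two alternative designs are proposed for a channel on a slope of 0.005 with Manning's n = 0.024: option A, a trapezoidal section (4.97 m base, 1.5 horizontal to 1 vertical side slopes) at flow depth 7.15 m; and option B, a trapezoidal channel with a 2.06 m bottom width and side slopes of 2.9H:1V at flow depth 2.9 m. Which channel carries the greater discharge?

Channel A: With bottom width b = 4.97 m and side slope z = 1.5: A = (b + zy)y = (4.97 + 1.5×7.15)×7.15 = 112.2 m²; P = b + 2y√(1+z²) = 4.97 + 2×7.15×1.803 = 30.75 m. Hydraulic radius R = A/P = 112.2/30.75 = 3.649 m. Q_A = (1/0.024)·112.2·3.649^(2/3)·√0.005 = 783.7 m³/s.
Channel B: With bottom width b = 2.06 m and side slope z = 2.9: A = (b + zy)y = (2.06 + 2.9×2.9)×2.9 = 30.36 m²; P = b + 2y√(1+z²) = 2.06 + 2×2.9×3.068 = 19.85 m. Hydraulic radius R = A/P = 30.36/19.85 = 1.529 m. Q_B = (1/0.024)·30.36·1.529^(2/3)·√0.005 = 118.8 m³/s.
Q_A = 783.7 m³/s vs Q_B = 118.8 m³/s, so channel A carries more.

channel A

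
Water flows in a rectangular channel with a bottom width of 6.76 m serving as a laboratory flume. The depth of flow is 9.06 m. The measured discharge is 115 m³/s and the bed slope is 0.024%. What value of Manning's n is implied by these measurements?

n = 0.015

Flow area A = b·y = 6.76 × 9.06 = 61.25 m². Wetted perimeter P = b + 2y = 6.76 + 2×9.06 = 24.88 m.
Hydraulic radius R = A/P = 61.25/24.88 = 2.462 m.
Rearranging Manning's equation: n = (1/Q) A R^(2/3) S^(1/2) = (1/115) × 61.25 × 2.462^(2/3) × √0.00024 = 0.015.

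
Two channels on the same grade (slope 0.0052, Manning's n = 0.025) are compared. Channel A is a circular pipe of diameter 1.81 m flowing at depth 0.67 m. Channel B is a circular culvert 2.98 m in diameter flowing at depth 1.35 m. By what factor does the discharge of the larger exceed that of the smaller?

Channel A: For a circular section of diameter D = 1.81 m at depth y = 0.67 m, the central angle is θ = 2 arccos(1 − 2y/D) = 2.616 rad. Then A = (D²/8)(θ − sin θ) = 0.866 m² and P = Dθ/2 = 2.368 m. Hydraulic radius R = A/P = 0.866/2.368 = 0.3658 m. Q_A = (1/0.025)·0.866·0.3658^(2/3)·√0.0052 = 1.278 m³/s.
Channel B: For a circular section of diameter D = 2.98 m at depth y = 1.35 m, the central angle is θ = 2 arccos(1 − 2y/D) = 2.953 rad. Then A = (D²/8)(θ − sin θ) = 3.071 m² and P = Dθ/2 = 4.401 m. Hydraulic radius R = A/P = 3.071/4.401 = 0.6978 m. Q_B = (1/0.025)·3.071·0.6978^(2/3)·√0.0052 = 6.968 m³/s.
The larger discharge is 6.968 m³/s and the smaller is 1.278 m³/s; the ratio is 5.45.

5.45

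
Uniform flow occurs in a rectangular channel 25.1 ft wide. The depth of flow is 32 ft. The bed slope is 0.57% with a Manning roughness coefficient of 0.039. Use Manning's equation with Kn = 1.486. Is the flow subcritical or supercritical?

Flow area A = b·y = 25.1 × 32 = 803.2 ft². Wetted perimeter P = b + 2y = 25.1 + 2×32 = 89.1 ft.
Hydraulic radius R = A/P = 803.2/89.1 = 9.015 ft.
V = (1.486/n) R^(2/3) √S = (1.486/0.039) × 9.015^(2/3) × √0.0057 = 12.46 ft/s. Hydraulic depth D_h = A/T = 803.2/25.1 = 32 ft.
Froude number Fr = V/√(g·D_h) = 12.46/√(32.2×32) = 0.388, which is less than 1, so the flow is subcritical.

subcritical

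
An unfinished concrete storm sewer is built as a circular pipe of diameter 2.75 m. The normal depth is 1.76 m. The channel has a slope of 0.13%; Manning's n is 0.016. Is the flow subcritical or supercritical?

For a circular section of diameter D = 2.75 m at depth y = 1.76 m, the central angle is θ = 2 arccos(1 − 2y/D) = 3.709 rad. Then A = (D²/8)(θ − sin θ) = 4.015 m² and P = Dθ/2 = 5.1 m.
Hydraulic radius R = A/P = 4.015/5.1 = 0.7871 m.
V = (1/n) R^(2/3) √S = (1/0.016) × 0.7871^(2/3) × √0.0013 = 1.921 m/s. Hydraulic depth D_h = A/T = 4.015/2.64 = 1.521 m.
Froude number Fr = V/√(g·D_h) = 1.921/√(9.81×1.521) = 0.497, which is less than 1, so the flow is subcritical.

subcritical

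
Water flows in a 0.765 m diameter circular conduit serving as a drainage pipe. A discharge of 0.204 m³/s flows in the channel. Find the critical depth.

At critical depth, Q² T / (g A³) = 1, i.e. A³/T = Q²/g = 0.204²/9.81 = 0.004242.
At y = 0.224 m: A³/T = 0.002025 — low.
At y = 0.271 m: A³/T = 0.00423 — close enough.

y_c = 0.271 m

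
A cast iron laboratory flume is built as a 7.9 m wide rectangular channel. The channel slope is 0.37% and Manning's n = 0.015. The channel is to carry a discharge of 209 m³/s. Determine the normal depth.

y_n = 4.1 m

Manning's equation rearranged: A R^(2/3) = nQ / (1·√S) = 0.015 × 209 / (√0.0037) = 51.54.
Trying y = 3.37 m: A R^(2/3) = 39.66 — too small.
Trying y = 4.1 m: A R^(2/3) = 51.62 — matches.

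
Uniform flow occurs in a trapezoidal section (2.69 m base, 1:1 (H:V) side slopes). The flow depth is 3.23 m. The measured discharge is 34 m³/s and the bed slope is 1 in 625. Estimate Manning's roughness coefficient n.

With bottom width b = 2.69 m and side slope z = 1: A = (b + zy)y = (2.69 + 1×3.23)×3.23 = 19.12 m²; P = b + 2y√(1+z²) = 2.69 + 2×3.23×1.414 = 11.83 m.
Hydraulic radius R = A/P = 19.12/11.83 = 1.617 m.
Rearranging Manning's equation: n = (1/Q) A R^(2/3) S^(1/2) = (1/34) × 19.12 × 1.617^(2/3) × √0.0016 = 0.031.

n = 0.031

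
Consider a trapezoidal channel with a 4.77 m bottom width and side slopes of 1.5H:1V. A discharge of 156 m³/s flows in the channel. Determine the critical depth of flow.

At critical depth, Q² T / (g A³) = 1, i.e. A³/T = Q²/g = 156²/9.81 = 2481.
Try y = 2.63 m: A³/T = 951.1 — low.
Try y = 3.78 m: A³/T = 3815 — high.
Try y = 3.38 m: A³/T = 2468 — matches.

y_c = 3.38 m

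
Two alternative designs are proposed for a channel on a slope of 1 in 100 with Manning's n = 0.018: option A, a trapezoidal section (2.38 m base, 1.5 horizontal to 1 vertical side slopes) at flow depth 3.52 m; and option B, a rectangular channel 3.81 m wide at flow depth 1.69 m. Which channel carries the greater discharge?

Channel A: With bottom width b = 2.38 m and side slope z = 1.5: A = (b + zy)y = (2.38 + 1.5×3.52)×3.52 = 26.96 m²; P = b + 2y√(1+z²) = 2.38 + 2×3.52×1.803 = 15.07 m. Hydraulic radius R = A/P = 26.96/15.07 = 1.789 m. Q_A = (1/0.018)·26.96·1.789^(2/3)·√0.01 = 220.8 m³/s.
Channel B: Flow area A = b·y = 3.81 × 1.69 = 6.439 m². Wetted perimeter P = b + 2y = 3.81 + 2×1.69 = 7.19 m. Hydraulic radius R = A/P = 6.439/7.19 = 0.8955 m. Q_B = (1/0.018)·6.439·0.8955^(2/3)·√0.01 = 33.23 m³/s.
Q_A = 220.8 m³/s vs Q_B = 33.23 m³/s, so channel A carries more.

channel A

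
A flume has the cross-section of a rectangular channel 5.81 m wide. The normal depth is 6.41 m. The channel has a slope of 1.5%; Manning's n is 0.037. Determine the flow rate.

Flow area A = b·y = 5.81 × 6.41 = 37.24 m². Wetted perimeter P = b + 2y = 5.81 + 2×6.41 = 18.63 m.
Hydraulic radius R = A/P = 37.24/18.63 = 1.999 m.
Manning's equation: Q = (1/n) A R^(2/3) S^(1/2) = (1/0.037) × 37.24 × 1.999^(2/3) × 0.015^(1/2) = 196 m³/s.

Q = 196 m³/s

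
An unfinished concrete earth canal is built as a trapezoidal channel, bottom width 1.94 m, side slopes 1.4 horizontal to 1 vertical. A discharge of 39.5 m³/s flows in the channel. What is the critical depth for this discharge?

At critical depth, Q² T / (g A³) = 1, i.e. A³/T = Q²/g = 39.5²/9.81 = 159.
Try y = 1.72 m: A³/T = 61.91 — too small.
Try y = 2.42 m: A³/T = 245.9 — too large.
Try y = 2.18 m: A³/T = 160.2 — close enough.

y_c = 2.18 m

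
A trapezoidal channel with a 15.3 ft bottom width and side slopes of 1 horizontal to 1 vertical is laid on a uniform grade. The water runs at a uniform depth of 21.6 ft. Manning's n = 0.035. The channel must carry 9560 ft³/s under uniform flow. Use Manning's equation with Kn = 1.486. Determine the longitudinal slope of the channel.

With bottom width b = 15.3 ft and side slope z = 1: A = (b + zy)y = (15.3 + 1×21.6)×21.6 = 797 ft²; P = b + 2y√(1+z²) = 15.3 + 2×21.6×1.414 = 76.39 ft.
Hydraulic radius R = A/P = 797/76.39 = 10.43 ft.
From Manning's equation, S = [nQ / (1.486 A R^(2/3))]² = [0.035 × 9560 / (1.486 × 797 × 10.43^(2/3))]² = 0.0035.

S = 0.0035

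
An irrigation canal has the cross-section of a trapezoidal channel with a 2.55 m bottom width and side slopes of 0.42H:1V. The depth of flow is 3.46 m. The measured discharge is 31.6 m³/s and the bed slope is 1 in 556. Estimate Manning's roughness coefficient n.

With bottom width b = 2.55 m and side slope z = 0.42: A = (b + zy)y = (2.55 + 0.42×3.46)×3.46 = 13.85 m²; P = b + 2y√(1+z²) = 2.55 + 2×3.46×1.085 = 10.06 m.
Hydraulic radius R = A/P = 13.85/10.06 = 1.377 m.
Rearranging Manning's equation: n = (1/Q) A R^(2/3) S^(1/2) = (1/31.6) × 13.85 × 1.377^(2/3) × √0.001799 = 0.023.

n = 0.023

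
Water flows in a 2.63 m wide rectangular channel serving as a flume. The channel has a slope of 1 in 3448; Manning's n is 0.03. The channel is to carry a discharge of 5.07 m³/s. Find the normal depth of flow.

Manning's equation rearranged: A R^(2/3) = nQ / (1·√S) = 0.03 × 5.07 / (√0.00029) = 8.931.
Try y = 2.45 m: A R^(2/3) = 5.808 — low.
Try y = 3.8 m: A R^(2/3) = 9.84 — high.
Try y = 3.5 m: A R^(2/3) = 8.932 — matches.

y_n = 3.5 m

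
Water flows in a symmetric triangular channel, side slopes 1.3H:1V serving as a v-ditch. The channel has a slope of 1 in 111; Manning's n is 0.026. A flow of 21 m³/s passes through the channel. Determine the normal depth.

Manning's equation rearranged: A R^(2/3) = nQ / (1·√S) = 0.026 × 21 / (√0.009009) = 5.752.
Try y = 2.59 m: A R^(2/3) = 8.874 — over.
Try y = 1.96 m: A R^(2/3) = 4.22 — short.
Try y = 2.2 m: A R^(2/3) = 5.742 — ≈ 5.752.

y_n = 2.2 m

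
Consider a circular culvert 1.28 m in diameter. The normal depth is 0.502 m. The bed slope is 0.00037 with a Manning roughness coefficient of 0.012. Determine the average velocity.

V = 0.67 m/s

For a circular section of diameter D = 1.28 m at depth y = 0.502 m, the central angle is θ = 2 arccos(1 − 2y/D) = 2.707 rad. Then A = (D²/8)(θ − sin θ) = 0.4681 m² and P = Dθ/2 = 1.732 m.
Hydraulic radius R = A/P = 0.4681/1.732 = 0.2702 m.
From Manning's equation, V = (1/n) R^(2/3) S^(1/2) = (1/0.012) × 0.2702^(2/3) × 0.00037^(1/2) = 0.67 m/s.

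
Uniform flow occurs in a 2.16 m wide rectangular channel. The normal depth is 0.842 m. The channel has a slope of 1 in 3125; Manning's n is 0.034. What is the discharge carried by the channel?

Q = 0.581 m³/s

Flow area A = b·y = 2.16 × 0.842 = 1.819 m². Wetted perimeter P = b + 2y = 2.16 + 2×0.842 = 3.844 m.
Hydraulic radius R = A/P = 1.819/3.844 = 0.4731 m.
Manning's equation: Q = (1/n) A R^(2/3) S^(1/2) = (1/0.034) × 1.819 × 0.4731^(2/3) × 0.00032^(1/2) = 0.581 m³/s.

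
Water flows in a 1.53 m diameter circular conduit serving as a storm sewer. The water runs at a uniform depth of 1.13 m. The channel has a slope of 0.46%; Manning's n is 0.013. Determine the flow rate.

Q = 4.53 m³/s

For a circular section of diameter D = 1.53 m at depth y = 1.13 m, the central angle is θ = 2 arccos(1 − 2y/D) = 4.136 rad. Then A = (D²/8)(θ − sin θ) = 1.456 m² and P = Dθ/2 = 3.164 m.
Hydraulic radius R = A/P = 1.456/3.164 = 0.4601 m.
Manning's equation: Q = (1/n) A R^(2/3) S^(1/2) = (1/0.013) × 1.456 × 0.4601^(2/3) × 0.0046^(1/2) = 4.53 m³/s.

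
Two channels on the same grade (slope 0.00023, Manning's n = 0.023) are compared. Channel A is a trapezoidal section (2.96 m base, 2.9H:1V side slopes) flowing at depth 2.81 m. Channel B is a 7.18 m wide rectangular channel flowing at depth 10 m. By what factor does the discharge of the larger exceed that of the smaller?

3.29

Channel A: With bottom width b = 2.96 m and side slope z = 2.9: A = (b + zy)y = (2.96 + 2.9×2.81)×2.81 = 31.22 m²; P = b + 2y√(1+z²) = 2.96 + 2×2.81×3.068 = 20.2 m. Hydraulic radius R = A/P = 31.22/20.2 = 1.545 m. Q_A = (1/0.023)·31.22·1.545^(2/3)·√0.00023 = 27.51 m³/s.
Channel B: Flow area A = b·y = 7.18 × 10 = 71.8 m². Wetted perimeter P = b + 2y = 7.18 + 2×10 = 27.18 m. Hydraulic radius R = A/P = 71.8/27.18 = 2.642 m. Q_B = (1/0.023)·71.8·2.642^(2/3)·√0.00023 = 90.47 m³/s.
The larger discharge is 90.47 m³/s and the smaller is 27.51 m³/s; the ratio is 3.29.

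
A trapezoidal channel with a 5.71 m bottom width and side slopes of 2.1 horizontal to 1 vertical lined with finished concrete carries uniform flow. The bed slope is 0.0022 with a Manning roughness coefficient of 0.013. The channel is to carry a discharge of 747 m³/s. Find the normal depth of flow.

Manning's equation rearranged: A R^(2/3) = nQ / (1·√S) = 0.013 × 747 / (√0.0022) = 207.
Try y = 4.63 m: A R^(2/3) = 135.9 — too small.
Try y = 6.16 m: A R^(2/3) = 256.8 — too large.
Try y = 5.6 m: A R^(2/3) = 207.1 — ≈ 207.

y_n = 5.6 m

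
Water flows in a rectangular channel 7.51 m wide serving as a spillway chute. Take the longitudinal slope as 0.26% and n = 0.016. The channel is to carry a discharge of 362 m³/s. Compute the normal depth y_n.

Manning's equation rearranged: A R^(2/3) = nQ / (1·√S) = 0.016 × 362 / (√0.0026) = 113.6.
Try y = 8.78 m: A R^(2/3) = 125.6 — over.
Try y = 5.71 m: A R^(2/3) = 73.97 — short.
Try y = 8.08 m: A R^(2/3) = 113.7 — ≈ 113.6.

y_n = 8.08 m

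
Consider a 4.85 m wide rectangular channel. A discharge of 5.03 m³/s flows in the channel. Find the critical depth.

For a rectangular channel, critical depth y_c = (q²/g)^(1/3) where q = Q/b = 5.03/4.85 = 1.037 m²/s.
So y_c = (1.037²/9.81)^(1/3) = 0.479 m.

y_c = 0.479 m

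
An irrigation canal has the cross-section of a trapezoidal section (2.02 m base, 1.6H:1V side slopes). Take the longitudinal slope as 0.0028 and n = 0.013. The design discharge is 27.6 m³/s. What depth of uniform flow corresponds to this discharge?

y_n = 1.59 m

Manning's equation rearranged: A R^(2/3) = nQ / (1·√S) = 0.013 × 27.6 / (√0.0028) = 6.781.
Try y = 1.97 m: A R^(2/3) = 10.71 — over.
Try y = 1.17 m: A R^(2/3) = 3.616 — short.
Try y = 1.59 m: A R^(2/3) = 6.789 — ≈ 6.781.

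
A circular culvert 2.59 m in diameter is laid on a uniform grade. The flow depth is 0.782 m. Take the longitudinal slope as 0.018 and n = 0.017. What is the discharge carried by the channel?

Q = 6.17 m³/s

For a circular section of diameter D = 2.59 m at depth y = 0.782 m, the central angle is θ = 2 arccos(1 − 2y/D) = 2.327 rad. Then A = (D²/8)(θ − sin θ) = 1.341 m² and P = Dθ/2 = 3.013 m.
Hydraulic radius R = A/P = 1.341/3.013 = 0.4451 m.
Manning's equation: Q = (1/n) A R^(2/3) S^(1/2) = (1/0.017) × 1.341 × 0.4451^(2/3) × 0.018^(1/2) = 6.17 m³/s.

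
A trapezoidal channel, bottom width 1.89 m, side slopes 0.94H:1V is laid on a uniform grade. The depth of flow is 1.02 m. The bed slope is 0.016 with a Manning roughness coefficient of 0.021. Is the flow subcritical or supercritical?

supercritical

With bottom width b = 1.89 m and side slope z = 0.94: A = (b + zy)y = (1.89 + 0.94×1.02)×1.02 = 2.906 m²; P = b + 2y√(1+z²) = 1.89 + 2×1.02×1.372 = 4.69 m.
Hydraulic radius R = A/P = 2.906/4.69 = 0.6196 m.
V = (1/n) R^(2/3) √S = (1/0.021) × 0.6196^(2/3) × √0.016 = 4.378 m/s. Hydraulic depth D_h = A/T = 2.906/3.808 = 0.7632 m.
Froude number Fr = V/√(g·D_h) = 4.378/√(9.81×0.7632) = 1.6, which is greater than 1, so the flow is supercritical.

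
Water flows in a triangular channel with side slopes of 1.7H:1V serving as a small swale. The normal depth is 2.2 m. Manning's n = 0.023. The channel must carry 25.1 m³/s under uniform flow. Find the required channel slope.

S = 0.00529

For a triangular section with side slope z = 1.7: A = zy² = 1.7×2.2² = 8.228 m²; P = 2y√(1+z²) = 2×2.2×1.972 = 8.678 m.
Hydraulic radius R = A/P = 8.228/8.678 = 0.9481 m.
From Manning's equation, S = [nQ / (1 A R^(2/3))]² = [0.023 × 25.1 / (1 × 8.228 × 0.9481^(2/3))]² = 0.00529.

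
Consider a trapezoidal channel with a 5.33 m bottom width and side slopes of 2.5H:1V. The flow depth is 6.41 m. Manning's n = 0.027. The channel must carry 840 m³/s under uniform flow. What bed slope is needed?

With bottom width b = 5.33 m and side slope z = 2.5: A = (b + zy)y = (5.33 + 2.5×6.41)×6.41 = 136.9 m²; P = b + 2y√(1+z²) = 5.33 + 2×6.41×2.693 = 39.85 m.
Hydraulic radius R = A/P = 136.9/39.85 = 3.435 m.
From Manning's equation, S = [nQ / (1 A R^(2/3))]² = [0.027 × 840 / (1 × 136.9 × 3.435^(2/3))]² = 0.0053.

S = 0.0053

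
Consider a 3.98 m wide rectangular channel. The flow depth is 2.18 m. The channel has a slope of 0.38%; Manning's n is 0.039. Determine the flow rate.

Flow area A = b·y = 3.98 × 2.18 = 8.676 m². Wetted perimeter P = b + 2y = 3.98 + 2×2.18 = 8.34 m.
Hydraulic radius R = A/P = 8.676/8.34 = 1.04 m.
Manning's equation: Q = (1/n) A R^(2/3) S^(1/2) = (1/0.039) × 8.676 × 1.04^(2/3) × 0.0038^(1/2) = 14.1 m³/s.

Q = 14.1 m³/s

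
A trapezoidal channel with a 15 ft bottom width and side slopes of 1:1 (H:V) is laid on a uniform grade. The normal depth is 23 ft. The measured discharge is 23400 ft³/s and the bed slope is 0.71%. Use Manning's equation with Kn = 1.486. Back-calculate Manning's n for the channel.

With bottom width b = 15 ft and side slope z = 1: A = (b + zy)y = (15 + 1×23)×23 = 874 ft²; P = b + 2y√(1+z²) = 15 + 2×23×1.414 = 80.05 ft.
Hydraulic radius R = A/P = 874/80.05 = 10.92 ft.
Rearranging Manning's equation: n = (1.486/Q) A R^(2/3) S^(1/2) = (1.486/23400) × 874 × 10.92^(2/3) × √0.0071 = 0.023.

n = 0.023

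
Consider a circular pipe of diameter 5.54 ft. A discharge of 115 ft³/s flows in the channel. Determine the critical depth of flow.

y_c = 2.97 ft

At critical depth, Q² T / (g A³) = 1, i.e. A³/T = Q²/g = 115²/32.2 = 410.7.
At y = 2.44 ft: A³/T = 194.6 — short.
At y = 3.25 ft: A³/T = 582 — over.
At y = 2.97 ft: A³/T = 412.4 — ≈ 410.7.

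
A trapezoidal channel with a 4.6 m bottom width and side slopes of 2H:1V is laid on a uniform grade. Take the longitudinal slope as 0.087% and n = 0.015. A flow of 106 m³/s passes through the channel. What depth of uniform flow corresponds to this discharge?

Manning's equation rearranged: A R^(2/3) = nQ / (1·√S) = 0.015 × 106 / (√0.00087) = 53.91.
Try y = 2.71 m: A R^(2/3) = 37.52 — short.
Try y = 3.65 m: A R^(2/3) = 70.68 — over.
Try y = 3.22 m: A R^(2/3) = 53.98 — close enough.

y_n = 3.22 m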